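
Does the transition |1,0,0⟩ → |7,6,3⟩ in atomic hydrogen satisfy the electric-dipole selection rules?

forbidden

Initial l = 0, final l = 6, so Δl = +6. E1 requires Δl = ±1: ✗.
Δm_l = 3 − (0) = +3. E1 requires Δm_l = 0, ±1: ✗.
The transition is electric-dipole forbidden.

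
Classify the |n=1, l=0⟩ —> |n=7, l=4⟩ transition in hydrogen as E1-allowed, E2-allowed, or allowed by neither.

neither

Δl = 4 − 0 = +4; l_i + l_f = 4.
E1 (Δl = ±1): not satisfied.
E2 (Δl = 0,±2, l_i+l_f ≥ 2): not satisfied.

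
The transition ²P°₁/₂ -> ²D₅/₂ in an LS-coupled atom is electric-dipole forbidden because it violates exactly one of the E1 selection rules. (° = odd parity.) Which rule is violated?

Initial level: S=1/2, L=1, J=1/2, parity odd. Final level: S=1/2, L=2, J=5/2, parity even.
Parity must change: odd → even — passes.
ΔS = 0: S: 1/2 → 1/2 — passes.
ΔL = 0, ±1 (not L=0↔0): L: 1 → 2, ΔL = +1 — passes.
ΔJ = 0, ±1 (not J=0↔0): J: 1/2 → 5/2, ΔJ = +2 — fails.

the ΔJ = 0, ±1 rule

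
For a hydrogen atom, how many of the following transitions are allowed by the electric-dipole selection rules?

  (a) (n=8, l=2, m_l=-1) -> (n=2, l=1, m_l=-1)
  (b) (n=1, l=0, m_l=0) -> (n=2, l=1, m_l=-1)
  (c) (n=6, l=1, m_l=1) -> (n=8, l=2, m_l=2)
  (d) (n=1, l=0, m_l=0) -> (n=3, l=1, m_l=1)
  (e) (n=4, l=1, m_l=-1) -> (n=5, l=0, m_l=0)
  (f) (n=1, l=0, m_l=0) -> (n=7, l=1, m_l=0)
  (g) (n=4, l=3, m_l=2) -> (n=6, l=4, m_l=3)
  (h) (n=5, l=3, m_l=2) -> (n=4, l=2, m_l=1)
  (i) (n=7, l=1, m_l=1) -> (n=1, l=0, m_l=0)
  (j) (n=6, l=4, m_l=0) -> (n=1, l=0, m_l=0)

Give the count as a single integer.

9

(a) allowed
(b) allowed
(c) allowed
(d) allowed
(e) allowed
(f) allowed
(g) allowed
(h) allowed
(i) allowed
(j) forbidden — Δl = -4 (E1 requires Δl = ±1)
Total allowed: 9 of 10.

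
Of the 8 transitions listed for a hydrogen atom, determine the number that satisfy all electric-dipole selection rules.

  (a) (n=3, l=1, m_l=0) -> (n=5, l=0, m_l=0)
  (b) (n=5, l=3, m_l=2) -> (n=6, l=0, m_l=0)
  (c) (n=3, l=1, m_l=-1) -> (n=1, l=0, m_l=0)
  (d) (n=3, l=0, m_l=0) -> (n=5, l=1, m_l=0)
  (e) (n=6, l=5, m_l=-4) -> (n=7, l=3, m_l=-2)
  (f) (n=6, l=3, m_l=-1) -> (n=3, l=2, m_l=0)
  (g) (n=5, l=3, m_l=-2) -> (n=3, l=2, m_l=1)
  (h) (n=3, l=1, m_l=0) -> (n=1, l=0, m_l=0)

(a) allowed
(b) forbidden — Δl = -3 (E1 requires Δl = ±1); Δm_l = -2 (E1 requires Δm_l = 0, ±1)
(c) allowed
(d) allowed
(e) forbidden — Δl = -2 (E1 requires Δl = ±1); Δm_l = +2 (E1 requires Δm_l = 0, ±1)
(f) allowed
(g) forbidden — Δm_l = +3 (E1 requires Δm_l = 0, ±1)
(h) allowed
Total allowed: 5 of 8.

5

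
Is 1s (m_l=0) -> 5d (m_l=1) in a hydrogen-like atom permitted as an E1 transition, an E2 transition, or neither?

Δl = 2 − 0 = +2; l_i + l_f = 2.
Δm_l = +1.
E1 (Δl = ±1, |Δm_l| ≤ 1): not satisfied.
E2 (Δl = 0,±2, l_i+l_f ≥ 2, |Δm_l| ≤ 2): satisfied.

E2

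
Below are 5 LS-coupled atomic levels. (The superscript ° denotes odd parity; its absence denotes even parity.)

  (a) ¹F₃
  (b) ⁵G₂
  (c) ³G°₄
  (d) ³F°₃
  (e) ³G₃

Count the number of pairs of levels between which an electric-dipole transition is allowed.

(a)–(b): forbidden (parity, ΔS).
(a)–(c): forbidden (ΔS).
(a)–(d): forbidden (ΔS).
(a)–(e): forbidden (parity, ΔS).
(b)–(c): forbidden (ΔS, ΔJ).
(b)–(d): forbidden (ΔS).
(b)–(e): forbidden (parity, ΔS).
(c)–(d): forbidden (parity).
(c)–(e): allowed.
(d)–(e): allowed.
Allowed pairs: 2 of 10.

2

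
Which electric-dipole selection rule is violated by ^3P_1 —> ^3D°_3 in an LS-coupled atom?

Initial level: S=1, L=1, J=1, parity even. Final level: S=1, L=2, J=3, parity odd.
Parity must change: even → odd — ✓.
ΔS = 0: S: 1 → 1 — ✓.
ΔL = 0, ±1 (not L=0↔0): L: 1 → 2, ΔL = +1 — ✓.
ΔJ = 0, ±1 (not J=0↔0): J: 1 → 3, ΔJ = +2 — ✗.

the ΔJ = 0, ±1 rule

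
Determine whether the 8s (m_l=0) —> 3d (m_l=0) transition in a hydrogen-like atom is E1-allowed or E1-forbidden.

forbidden

l: 0 → 2 (Δl = +2). Δl = ±1 fails.
Δm_l = 0 − (0) = +0. E1 requires Δm_l = 0, ±1: passes.
The transition is electric-dipole forbidden.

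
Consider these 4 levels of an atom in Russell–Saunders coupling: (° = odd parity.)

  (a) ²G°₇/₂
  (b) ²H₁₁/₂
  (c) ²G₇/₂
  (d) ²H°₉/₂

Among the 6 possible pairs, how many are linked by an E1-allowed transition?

(a)–(b): forbidden (ΔJ).
(a)–(c): allowed.
(a)–(d): forbidden (parity).
(b)–(c): forbidden (parity, ΔJ).
(b)–(d): allowed.
(c)–(d): allowed.
Allowed pairs: 3 of 6.

3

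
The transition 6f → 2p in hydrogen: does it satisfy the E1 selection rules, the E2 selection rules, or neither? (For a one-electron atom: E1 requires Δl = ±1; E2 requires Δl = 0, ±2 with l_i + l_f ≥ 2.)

E2

Δl = 1 − 3 = -2; l_i + l_f = 4.
E1 (Δl = ±1): not satisfied.
E2 (Δl = 0,±2, l_i+l_f ≥ 2): satisfied.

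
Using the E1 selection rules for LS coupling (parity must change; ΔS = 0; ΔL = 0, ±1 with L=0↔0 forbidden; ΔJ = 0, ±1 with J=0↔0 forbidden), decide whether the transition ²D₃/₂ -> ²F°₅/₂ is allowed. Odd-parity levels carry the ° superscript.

allowed

ΔS = 0: S: 1/2 → 1/2 — ok.
Parity must change: even → odd — ok.
ΔJ = 0, ±1 (not J=0↔0): J: 3/2 → 5/2, ΔJ = +1 — ok.
ΔL = 0, ±1 (not L=0↔0): L: 2 → 3, ΔL = +1 — ok.
All four E1 rules are satisfied.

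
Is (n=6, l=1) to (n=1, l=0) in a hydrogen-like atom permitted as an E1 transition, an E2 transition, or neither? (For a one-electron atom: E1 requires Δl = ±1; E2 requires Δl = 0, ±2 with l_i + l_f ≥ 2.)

Δl = 0 − 1 = -1; l_i + l_f = 1.
E1 (Δl = ±1): satisfied.
E2 (Δl = 0,±2, l_i+l_f ≥ 2): not satisfied.

E1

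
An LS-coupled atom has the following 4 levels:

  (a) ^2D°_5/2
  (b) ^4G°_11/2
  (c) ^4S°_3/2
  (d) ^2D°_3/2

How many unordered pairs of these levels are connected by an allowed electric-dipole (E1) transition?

(a)–(b): forbidden (parity, ΔS, ΔL, ΔJ).
(a)–(c): forbidden (parity, ΔS, ΔL).
(a)–(d): forbidden (parity).
(b)–(c): forbidden (parity, ΔL, ΔJ).
(b)–(d): forbidden (parity, ΔS, ΔL, ΔJ).
(c)–(d): forbidden (parity, ΔS, ΔL).
Allowed pairs: 0 of 6.

0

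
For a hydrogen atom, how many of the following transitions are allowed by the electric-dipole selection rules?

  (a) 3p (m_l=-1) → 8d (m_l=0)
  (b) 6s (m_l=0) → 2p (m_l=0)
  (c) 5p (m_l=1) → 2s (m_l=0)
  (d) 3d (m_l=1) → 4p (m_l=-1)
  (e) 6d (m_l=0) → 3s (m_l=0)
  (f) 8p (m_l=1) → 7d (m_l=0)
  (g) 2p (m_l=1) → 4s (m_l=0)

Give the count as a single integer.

(a) allowed
(b) allowed
(c) allowed
(d) forbidden — Δm_l = -2 (E1 requires Δm_l = 0, ±1)
(e) forbidden — Δl = -2 (E1 requires Δl = ±1)
(f) allowed
(g) allowed
Total allowed: 5 of 7.

5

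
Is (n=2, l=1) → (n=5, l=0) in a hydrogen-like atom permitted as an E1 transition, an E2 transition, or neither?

E1

Δl = 0 − 1 = -1; l_i + l_f = 1.
E1 (Δl = ±1): satisfied.
E2 (Δl = 0,±2, l_i+l_f ≥ 2): not satisfied.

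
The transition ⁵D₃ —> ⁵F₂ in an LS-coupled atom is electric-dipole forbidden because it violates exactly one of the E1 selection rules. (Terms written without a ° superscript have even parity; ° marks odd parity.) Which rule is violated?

Initial level: S=2, L=2, J=3, parity even. Final level: S=2, L=3, J=2, parity even.
Parity must change: even → even — ✗.
ΔS = 0: S: 2 → 2 — ✓.
ΔL = 0, ±1 (not L=0↔0): L: 2 → 3, ΔL = +1 — ✓.
ΔJ = 0, ±1 (not J=0↔0): J: 3 → 2, ΔJ = -1 — ✓.

parity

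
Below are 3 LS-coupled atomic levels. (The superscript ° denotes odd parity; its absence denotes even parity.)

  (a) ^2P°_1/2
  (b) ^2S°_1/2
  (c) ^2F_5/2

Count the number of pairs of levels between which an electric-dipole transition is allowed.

(a)–(b): forbidden (parity).
(a)–(c): forbidden (ΔL, ΔJ).
(b)–(c): forbidden (ΔL, ΔJ).
Allowed pairs: 0 of 3.

0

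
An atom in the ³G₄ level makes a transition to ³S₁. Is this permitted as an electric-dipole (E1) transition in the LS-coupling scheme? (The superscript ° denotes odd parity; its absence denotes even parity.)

Initial level: S=1, L=4, J=4, parity even. Final level: S=1, L=0, J=1, parity even.
Parity must change: even → even — violated.
ΔS = 0: S: 1 → 1 — satisfied.
ΔL = 0, ±1 (not L=0↔0): L: 4 → 0, ΔL = -4 — violated.
ΔJ = 0, ±1 (not J=0↔0): J: 4 → 1, ΔJ = -3 — violated.
Rule(s) violated: parity, ΔL, ΔJ.

forbidden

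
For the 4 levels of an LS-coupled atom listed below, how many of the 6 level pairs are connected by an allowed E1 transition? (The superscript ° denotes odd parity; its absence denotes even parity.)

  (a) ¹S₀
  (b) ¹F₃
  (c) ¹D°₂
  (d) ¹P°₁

(a)–(b): forbidden (parity, ΔL, ΔJ).
(a)–(c): forbidden (ΔL, ΔJ).
(a)–(d): allowed.
(b)–(c): allowed.
(b)–(d): forbidden (ΔL, ΔJ).
(c)–(d): forbidden (parity).
Allowed pairs: 2 of 6.

2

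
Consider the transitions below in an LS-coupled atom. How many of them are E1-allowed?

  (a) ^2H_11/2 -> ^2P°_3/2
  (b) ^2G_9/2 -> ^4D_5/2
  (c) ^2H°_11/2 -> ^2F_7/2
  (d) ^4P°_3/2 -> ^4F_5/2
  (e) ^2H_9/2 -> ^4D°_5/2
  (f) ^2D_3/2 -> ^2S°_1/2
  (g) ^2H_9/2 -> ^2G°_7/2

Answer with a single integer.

(a) forbidden (ΔL, ΔJ fail)
(b) forbidden (parity, ΔS, ΔL, ΔJ fail)
(c) forbidden (ΔL, ΔJ fail)
(d) forbidden (ΔL fails)
(e) forbidden (ΔS, ΔL, ΔJ fail)
(f) forbidden (ΔL fails)
(g) allowed
Total allowed: 1 of 7.

1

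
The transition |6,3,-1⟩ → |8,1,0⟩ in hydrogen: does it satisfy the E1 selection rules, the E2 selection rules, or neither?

E2

Δl = 1 − 3 = -2; l_i + l_f = 4.
Δm_l = +1.
E1 (Δl = ±1, |Δm_l| ≤ 1): not satisfied.
E2 (Δl = 0,±2, l_i+l_f ≥ 2, |Δm_l| ≤ 2): satisfied.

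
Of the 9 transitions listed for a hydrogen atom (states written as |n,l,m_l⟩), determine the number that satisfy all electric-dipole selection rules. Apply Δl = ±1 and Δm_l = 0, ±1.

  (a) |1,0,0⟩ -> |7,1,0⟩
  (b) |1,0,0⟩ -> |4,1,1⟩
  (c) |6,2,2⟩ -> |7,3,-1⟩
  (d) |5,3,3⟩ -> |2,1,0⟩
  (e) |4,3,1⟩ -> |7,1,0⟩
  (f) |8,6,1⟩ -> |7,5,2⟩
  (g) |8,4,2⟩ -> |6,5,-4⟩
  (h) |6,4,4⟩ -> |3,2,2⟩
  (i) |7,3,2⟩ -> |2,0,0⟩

(a) allowed
(b) allowed
(c) forbidden — Δm_l = -3 (E1 requires Δm_l = 0, ±1)
(d) forbidden — Δl = -2 (E1 requires Δl = ±1); Δm_l = -3 (E1 requires Δm_l = 0, ±1)
(e) forbidden — Δl = -2 (E1 requires Δl = ±1)
(f) allowed
(g) forbidden — Δm_l = -6 (E1 requires Δm_l = 0, ±1)
(h) forbidden — Δl = -2 (E1 requires Δl = ±1); Δm_l = -2 (E1 requires Δm_l = 0, ±1)
(i) forbidden — Δl = -3 (E1 requires Δl = ±1); Δm_l = -2 (E1 requires Δm_l = 0, ±1)
Total allowed: 3 of 9.

3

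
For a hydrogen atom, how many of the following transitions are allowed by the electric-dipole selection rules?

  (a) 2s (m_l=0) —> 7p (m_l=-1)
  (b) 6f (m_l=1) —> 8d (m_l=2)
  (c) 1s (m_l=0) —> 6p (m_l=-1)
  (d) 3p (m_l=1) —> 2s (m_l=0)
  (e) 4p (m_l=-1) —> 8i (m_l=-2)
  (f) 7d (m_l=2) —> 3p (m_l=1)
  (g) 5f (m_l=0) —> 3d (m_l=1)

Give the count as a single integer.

6

(a) allowed
(b) allowed
(c) allowed
(d) allowed
(e) forbidden — Δl = +5 (E1 requires Δl = ±1)
(f) allowed
(g) allowed
Total allowed: 6 of 7.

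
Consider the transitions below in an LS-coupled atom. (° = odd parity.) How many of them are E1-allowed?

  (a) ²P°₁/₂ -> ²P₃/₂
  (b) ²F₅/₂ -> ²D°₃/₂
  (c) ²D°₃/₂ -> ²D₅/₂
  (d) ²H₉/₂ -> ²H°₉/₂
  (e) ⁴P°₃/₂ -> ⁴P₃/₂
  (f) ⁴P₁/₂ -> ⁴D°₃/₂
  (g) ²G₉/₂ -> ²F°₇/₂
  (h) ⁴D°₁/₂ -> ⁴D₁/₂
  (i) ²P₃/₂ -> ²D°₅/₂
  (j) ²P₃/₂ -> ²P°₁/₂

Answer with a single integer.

10

(a) allowed
(b) allowed
(c) allowed
(d) allowed
(e) allowed
(f) allowed
(g) allowed
(h) allowed
(i) allowed
(j) allowed
Total allowed: 10 of 10.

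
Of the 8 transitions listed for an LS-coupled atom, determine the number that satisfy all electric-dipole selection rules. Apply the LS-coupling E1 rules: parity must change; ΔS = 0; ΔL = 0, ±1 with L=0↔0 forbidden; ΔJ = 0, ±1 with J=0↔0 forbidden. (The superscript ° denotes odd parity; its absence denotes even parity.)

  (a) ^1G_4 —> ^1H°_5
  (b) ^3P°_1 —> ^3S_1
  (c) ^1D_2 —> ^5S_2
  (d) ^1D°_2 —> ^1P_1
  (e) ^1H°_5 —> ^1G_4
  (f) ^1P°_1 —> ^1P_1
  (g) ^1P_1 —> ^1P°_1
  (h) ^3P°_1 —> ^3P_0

(a) allowed
(b) allowed
(c) forbidden (parity, ΔS, ΔL fail)
(d) allowed
(e) allowed
(f) allowed
(g) allowed
(h) allowed
Total allowed: 7 of 8.

7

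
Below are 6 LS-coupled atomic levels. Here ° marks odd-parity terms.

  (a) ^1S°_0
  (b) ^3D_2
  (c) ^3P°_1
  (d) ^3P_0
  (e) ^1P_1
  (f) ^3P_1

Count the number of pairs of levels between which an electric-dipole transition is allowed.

(a)–(b): forbidden (ΔS, ΔL, ΔJ).
(a)–(c): forbidden (parity, ΔS).
(a)–(d): forbidden (ΔS, ΔJ).
(a)–(e): allowed.
(a)–(f): forbidden (ΔS).
(b)–(c): allowed.
(b)–(d): forbidden (parity, ΔJ).
(b)–(e): forbidden (parity, ΔS).
(b)–(f): forbidden (parity).
(c)–(d): allowed.
(c)–(e): forbidden (ΔS).
(c)–(f): allowed.
(d)–(e): forbidden (parity, ΔS).
(d)–(f): forbidden (parity).
(e)–(f): forbidden (parity, ΔS).
Allowed pairs: 4 of 15.

4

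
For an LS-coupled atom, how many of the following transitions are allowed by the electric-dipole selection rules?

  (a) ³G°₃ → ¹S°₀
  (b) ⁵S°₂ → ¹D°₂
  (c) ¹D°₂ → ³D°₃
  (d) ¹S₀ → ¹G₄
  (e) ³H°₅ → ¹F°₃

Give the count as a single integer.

0

(a) forbidden (parity, ΔS, ΔL, ΔJ fail)
(b) forbidden (parity, ΔS, ΔL fail)
(c) forbidden (parity, ΔS fail)
(d) forbidden (parity, ΔL, ΔJ fail)
(e) forbidden (parity, ΔS, ΔL, ΔJ fail)
Total allowed: 0 of 5.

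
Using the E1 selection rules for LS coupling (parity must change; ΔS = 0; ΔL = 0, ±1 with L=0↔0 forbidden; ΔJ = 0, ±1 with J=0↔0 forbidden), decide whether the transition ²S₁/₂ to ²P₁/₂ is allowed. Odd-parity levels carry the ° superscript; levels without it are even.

Parity must change: even → even — ✗.
ΔS = 0: S: 1/2 → 1/2 — ✓.
ΔL = 0, ±1 (not L=0↔0): L: 0 → 1, ΔL = +1 — ✓.
ΔJ = 0, ±1 (not J=0↔0): J: 1/2 → 1/2, ΔJ = +0 — ✓.
Rule(s) violated: parity.

forbidden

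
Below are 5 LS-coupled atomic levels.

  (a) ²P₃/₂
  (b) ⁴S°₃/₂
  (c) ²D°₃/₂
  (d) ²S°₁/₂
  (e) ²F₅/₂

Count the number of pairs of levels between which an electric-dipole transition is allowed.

(a)–(b): forbidden (ΔS).
(a)–(c): allowed.
(a)–(d): allowed.
(a)–(e): forbidden (parity, ΔL).
(b)–(c): forbidden (parity, ΔS, ΔL).
(b)–(d): forbidden (parity, ΔS, ΔL).
(b)–(e): forbidden (ΔS, ΔL).
(c)–(d): forbidden (parity, ΔL).
(c)–(e): allowed.
(d)–(e): forbidden (ΔL, ΔJ).
Allowed pairs: 3 of 10.

3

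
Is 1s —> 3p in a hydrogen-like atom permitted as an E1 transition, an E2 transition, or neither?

Δl = 1 − 0 = +1; l_i + l_f = 1.
E1 (Δl = ±1): satisfied.
E2 (Δl = 0,±2, l_i+l_f ≥ 2): not satisfied.

E1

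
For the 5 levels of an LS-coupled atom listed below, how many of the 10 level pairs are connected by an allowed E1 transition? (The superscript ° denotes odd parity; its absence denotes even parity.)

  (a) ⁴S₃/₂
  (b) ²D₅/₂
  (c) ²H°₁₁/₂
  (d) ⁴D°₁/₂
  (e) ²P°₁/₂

0

(a)–(b): forbidden (parity, ΔS, ΔL).
(a)–(c): forbidden (ΔS, ΔL, ΔJ).
(a)–(d): forbidden (ΔL).
(a)–(e): forbidden (ΔS).
(b)–(c): forbidden (ΔL, ΔJ).
(b)–(d): forbidden (ΔS, ΔJ).
(b)–(e): forbidden (ΔJ).
(c)–(d): forbidden (parity, ΔS, ΔL, ΔJ).
(c)–(e): forbidden (parity, ΔL, ΔJ).
(d)–(e): forbidden (parity, ΔS).
Allowed pairs: 0 of 10.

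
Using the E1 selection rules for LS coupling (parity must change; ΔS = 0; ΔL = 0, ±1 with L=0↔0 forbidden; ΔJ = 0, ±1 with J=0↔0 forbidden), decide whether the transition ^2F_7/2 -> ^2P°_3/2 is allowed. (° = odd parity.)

forbidden

Initial level: S=1/2, L=3, J=7/2, parity even. Final level: S=1/2, L=1, J=3/2, parity odd.
Parity must change: even → odd — ok.
ΔS = 0: S: 1/2 → 1/2 — ok.
ΔL = 0, ±1 (not L=0↔0): L: 3 → 1, ΔL = -2 — fails.
ΔJ = 0, ±1 (not J=0↔0): J: 7/2 → 3/2, ΔJ = -2 — fails.
Rule(s) violated: ΔL, ΔJ.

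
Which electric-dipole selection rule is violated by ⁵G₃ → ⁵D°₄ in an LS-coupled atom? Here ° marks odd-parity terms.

Reading off the term symbols: S 2→2, L 4→2, J 3→4, parity even→odd.
ΔL = 0, ±1 (not L=0↔0): L: 4 → 2, ΔL = -2 — violated.
ΔJ = 0, ±1 (not J=0↔0): J: 3 → 4, ΔJ = +1 — satisfied.
Parity must change: even → odd — satisfied.
ΔS = 0: S: 2 → 2 — satisfied.

the ΔL = 0, ±1 rule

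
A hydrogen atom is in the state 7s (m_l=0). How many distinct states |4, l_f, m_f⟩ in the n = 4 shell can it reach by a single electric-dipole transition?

3

E1 requires Δl = ±1, so l_f ∈ {-1, 1}; with 0 ≤ l_f ≤ n_f−1 = 3, the allowed l_f values are {1}.
For l_f = 1: m_f ∈ {m_i−1, m_i, m_i+1} ∩ [−1, 1] = {-1, 0, 1} → 3 states.
Total: 3.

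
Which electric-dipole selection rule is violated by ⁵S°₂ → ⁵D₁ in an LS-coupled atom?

the ΔL = 0, ±1 rule

Initial level: S=2, L=0, J=2, parity odd. Final level: S=2, L=2, J=1, parity even.
ΔJ = 0, ±1 (not J=0↔0): J: 2 → 1, ΔJ = -1 — ok.
ΔL = 0, ±1 (not L=0↔0): L: 0 → 2, ΔL = +2 — fails.
Parity must change: odd → even — ok.
ΔS = 0: S: 2 → 2 — ok.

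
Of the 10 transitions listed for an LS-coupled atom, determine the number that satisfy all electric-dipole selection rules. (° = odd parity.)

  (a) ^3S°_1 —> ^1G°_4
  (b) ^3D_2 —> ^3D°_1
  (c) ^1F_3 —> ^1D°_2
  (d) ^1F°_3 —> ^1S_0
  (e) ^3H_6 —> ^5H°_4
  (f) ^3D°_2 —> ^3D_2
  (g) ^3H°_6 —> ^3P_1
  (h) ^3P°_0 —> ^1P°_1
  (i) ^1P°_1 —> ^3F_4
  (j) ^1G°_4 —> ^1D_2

3

(a) forbidden (parity, ΔS, ΔL, ΔJ fail)
(b) allowed
(c) allowed
(d) forbidden (ΔL, ΔJ fail)
(e) forbidden (ΔS, ΔJ fail)
(f) allowed
(g) forbidden (ΔL, ΔJ fail)
(h) forbidden (parity, ΔS fail)
(i) forbidden (ΔS, ΔL, ΔJ fail)
(j) forbidden (ΔL, ΔJ fail)
Total allowed: 3 of 10.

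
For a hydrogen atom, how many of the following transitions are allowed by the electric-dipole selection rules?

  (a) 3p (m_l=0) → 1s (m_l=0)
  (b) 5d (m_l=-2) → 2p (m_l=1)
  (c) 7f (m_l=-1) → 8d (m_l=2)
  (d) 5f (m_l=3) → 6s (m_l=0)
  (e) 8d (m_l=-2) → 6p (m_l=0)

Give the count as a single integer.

1

(a) allowed
(b) forbidden — Δm_l = +3 (E1 requires Δm_l = 0, ±1)
(c) forbidden — Δm_l = +3 (E1 requires Δm_l = 0, ±1)
(d) forbidden — Δl = -3 (E1 requires Δl = ±1); Δm_l = -3 (E1 requires Δm_l = 0, ±1)
(e) forbidden — Δm_l = +2 (E1 requires Δm_l = 0, ±1)
Total allowed: 1 of 5.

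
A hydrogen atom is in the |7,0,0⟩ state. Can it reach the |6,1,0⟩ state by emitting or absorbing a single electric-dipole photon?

allowed

Δl = 1 − 0 = +1; the E1 rule Δl = ±1 is ok.
m_l: 0 → 0 (Δm_l = +0). |Δm_l| ≤ 1 ok.
All E1 selection rules are satisfied.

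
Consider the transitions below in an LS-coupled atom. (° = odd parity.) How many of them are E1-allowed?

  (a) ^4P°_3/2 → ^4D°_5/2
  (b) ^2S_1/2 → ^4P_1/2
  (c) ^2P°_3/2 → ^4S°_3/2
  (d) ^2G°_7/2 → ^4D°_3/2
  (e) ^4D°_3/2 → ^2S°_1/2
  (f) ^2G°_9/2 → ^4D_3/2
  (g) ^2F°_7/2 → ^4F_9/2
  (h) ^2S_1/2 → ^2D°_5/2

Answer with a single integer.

0

(a) forbidden (parity fails)
(b) forbidden (parity, ΔS fail)
(c) forbidden (parity, ΔS fail)
(d) forbidden (parity, ΔS, ΔL, ΔJ fail)
(e) forbidden (parity, ΔS, ΔL fail)
(f) forbidden (ΔS, ΔL, ΔJ fail)
(g) forbidden (ΔS fails)
(h) forbidden (ΔL, ΔJ fail)
Total allowed: 0 of 8.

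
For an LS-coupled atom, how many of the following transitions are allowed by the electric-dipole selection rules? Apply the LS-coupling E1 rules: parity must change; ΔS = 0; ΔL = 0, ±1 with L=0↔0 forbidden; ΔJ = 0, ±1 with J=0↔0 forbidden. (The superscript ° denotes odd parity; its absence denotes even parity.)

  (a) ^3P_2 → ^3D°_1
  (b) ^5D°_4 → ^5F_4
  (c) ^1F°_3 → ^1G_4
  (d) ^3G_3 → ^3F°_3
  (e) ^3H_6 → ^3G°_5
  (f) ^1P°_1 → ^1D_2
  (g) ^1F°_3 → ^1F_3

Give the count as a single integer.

7

(a) allowed
(b) allowed
(c) allowed
(d) allowed
(e) allowed
(f) allowed
(g) allowed
Total allowed: 7 of 7.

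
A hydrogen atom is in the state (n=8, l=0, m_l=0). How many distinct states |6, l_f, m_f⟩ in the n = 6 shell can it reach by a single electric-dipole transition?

3

E1 requires Δl = ±1, so l_f ∈ {-1, 1}; with 0 ≤ l_f ≤ n_f−1 = 5, the allowed l_f values are {1}.
For l_f = 1: m_f ∈ {m_i−1, m_i, m_i+1} ∩ [−1, 1] = {-1, 0, 1} → 3 states.
Total: 3.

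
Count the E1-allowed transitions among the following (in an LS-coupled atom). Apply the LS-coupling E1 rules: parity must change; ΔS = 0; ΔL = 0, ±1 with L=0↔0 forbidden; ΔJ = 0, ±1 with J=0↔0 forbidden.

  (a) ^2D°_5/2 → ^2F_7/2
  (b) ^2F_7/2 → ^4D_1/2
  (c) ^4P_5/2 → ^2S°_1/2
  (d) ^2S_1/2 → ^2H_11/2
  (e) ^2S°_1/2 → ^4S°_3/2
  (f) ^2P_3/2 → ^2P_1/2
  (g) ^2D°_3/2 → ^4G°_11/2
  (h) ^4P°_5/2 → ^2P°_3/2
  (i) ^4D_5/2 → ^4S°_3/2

(a) allowed
(b) forbidden (parity, ΔS, ΔJ fail)
(c) forbidden (ΔS, ΔJ fail)
(d) forbidden (parity, ΔL, ΔJ fail)
(e) forbidden (parity, ΔS, ΔL fail)
(f) forbidden (parity fails)
(g) forbidden (parity, ΔS, ΔL, ΔJ fail)
(h) forbidden (parity, ΔS fail)
(i) forbidden (ΔL fails)
Total allowed: 1 of 9.

1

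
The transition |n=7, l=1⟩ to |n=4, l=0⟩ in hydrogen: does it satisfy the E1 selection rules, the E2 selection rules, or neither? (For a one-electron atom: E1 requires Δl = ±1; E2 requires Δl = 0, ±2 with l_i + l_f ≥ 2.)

Δl = 0 − 1 = -1; l_i + l_f = 1.
E1 (Δl = ±1): satisfied.
E2 (Δl = 0,±2, l_i+l_f ≥ 2): not satisfied.

E1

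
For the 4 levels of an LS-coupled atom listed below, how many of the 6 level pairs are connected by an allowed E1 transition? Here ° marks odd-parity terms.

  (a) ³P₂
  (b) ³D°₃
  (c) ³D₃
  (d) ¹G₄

(a)–(b): allowed.
(a)–(c): forbidden (parity).
(a)–(d): forbidden (parity, ΔS, ΔL, ΔJ).
(b)–(c): allowed.
(b)–(d): forbidden (ΔS, ΔL).
(c)–(d): forbidden (parity, ΔS, ΔL).
Allowed pairs: 2 of 6.

2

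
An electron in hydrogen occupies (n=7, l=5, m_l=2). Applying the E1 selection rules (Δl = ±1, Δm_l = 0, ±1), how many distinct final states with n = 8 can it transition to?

6

E1 requires Δl = ±1, so l_f ∈ {4, 6}; with 0 ≤ l_f ≤ n_f−1 = 7, the allowed l_f values are {4, 6}.
For l_f = 4: m_f ∈ {m_i−1, m_i, m_i+1} ∩ [−4, 4] = {1, 2, 3} → 3 states.
For l_f = 6: m_f ∈ {m_i−1, m_i, m_i+1} ∩ [−6, 6] = {1, 2, 3} → 3 states.
Total: 6.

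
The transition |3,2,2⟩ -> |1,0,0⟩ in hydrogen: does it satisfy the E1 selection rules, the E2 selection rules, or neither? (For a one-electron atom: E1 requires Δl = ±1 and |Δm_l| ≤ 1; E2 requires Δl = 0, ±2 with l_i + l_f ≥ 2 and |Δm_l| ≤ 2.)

Δl = 0 − 2 = -2; l_i + l_f = 2.
Δm_l = -2.
E1 (Δl = ±1, |Δm_l| ≤ 1): not satisfied.
E2 (Δl = 0,±2, l_i+l_f ≥ 2, |Δm_l| ≤ 2): satisfied.

E2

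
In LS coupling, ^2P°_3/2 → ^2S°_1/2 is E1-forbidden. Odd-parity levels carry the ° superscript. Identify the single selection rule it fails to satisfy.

ΔJ = 0, ±1 (not J=0↔0): J: 3/2 → 1/2, ΔJ = -1 — satisfied.
ΔS = 0: S: 1/2 → 1/2 — satisfied.
Parity must change: odd → odd — violated.
ΔL = 0, ±1 (not L=0↔0): L: 1 → 0, ΔL = -1 — satisfied.

parity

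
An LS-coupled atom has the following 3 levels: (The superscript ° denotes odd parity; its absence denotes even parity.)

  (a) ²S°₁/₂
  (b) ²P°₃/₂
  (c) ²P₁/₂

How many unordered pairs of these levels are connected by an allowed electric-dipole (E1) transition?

2

(a)–(b): forbidden (parity).
(a)–(c): allowed.
(b)–(c): allowed.
Allowed pairs: 2 of 3.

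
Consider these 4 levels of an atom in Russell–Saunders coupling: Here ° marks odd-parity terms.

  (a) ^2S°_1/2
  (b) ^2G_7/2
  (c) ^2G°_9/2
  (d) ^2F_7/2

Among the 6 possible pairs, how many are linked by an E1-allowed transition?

2

(a)–(b): forbidden (ΔL, ΔJ).
(a)–(c): forbidden (parity, ΔL, ΔJ).
(a)–(d): forbidden (ΔL, ΔJ).
(b)–(c): allowed.
(b)–(d): forbidden (parity).
(c)–(d): allowed.
Allowed pairs: 2 of 6.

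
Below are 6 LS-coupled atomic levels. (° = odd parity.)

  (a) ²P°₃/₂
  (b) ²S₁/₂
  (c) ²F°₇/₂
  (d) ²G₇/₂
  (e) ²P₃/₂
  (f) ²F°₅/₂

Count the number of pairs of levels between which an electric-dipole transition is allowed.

4

(a)–(b): allowed.
(a)–(c): forbidden (parity, ΔL, ΔJ).
(a)–(d): forbidden (ΔL, ΔJ).
(a)–(e): allowed.
(a)–(f): forbidden (parity, ΔL).
(b)–(c): forbidden (ΔL, ΔJ).
(b)–(d): forbidden (parity, ΔL, ΔJ).
(b)–(e): forbidden (parity).
(b)–(f): forbidden (ΔL, ΔJ).
(c)–(d): allowed.
(c)–(e): forbidden (ΔL, ΔJ).
(c)–(f): forbidden (parity).
(d)–(e): forbidden (parity, ΔL, ΔJ).
(d)–(f): allowed.
(e)–(f): forbidden (ΔL).
Allowed pairs: 4 of 15.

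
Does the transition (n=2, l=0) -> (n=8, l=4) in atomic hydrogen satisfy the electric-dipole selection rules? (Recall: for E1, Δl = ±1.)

forbidden

Δl = 4 − 0 = +4; the E1 rule Δl = ±1 is fails.
The transition is electric-dipole forbidden.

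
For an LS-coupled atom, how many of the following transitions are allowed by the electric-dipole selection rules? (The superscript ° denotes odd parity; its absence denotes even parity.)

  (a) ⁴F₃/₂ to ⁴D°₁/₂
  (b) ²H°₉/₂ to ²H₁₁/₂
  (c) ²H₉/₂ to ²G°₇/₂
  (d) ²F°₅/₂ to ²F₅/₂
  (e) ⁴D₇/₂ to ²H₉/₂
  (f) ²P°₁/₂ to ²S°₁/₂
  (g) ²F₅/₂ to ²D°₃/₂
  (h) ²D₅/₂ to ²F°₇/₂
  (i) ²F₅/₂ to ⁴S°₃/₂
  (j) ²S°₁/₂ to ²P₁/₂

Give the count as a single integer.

7

(a) allowed
(b) allowed
(c) allowed
(d) allowed
(e) forbidden (parity, ΔS, ΔL fail)
(f) forbidden (parity fails)
(g) allowed
(h) allowed
(i) forbidden (ΔS, ΔL fail)
(j) allowed
Total allowed: 7 of 10.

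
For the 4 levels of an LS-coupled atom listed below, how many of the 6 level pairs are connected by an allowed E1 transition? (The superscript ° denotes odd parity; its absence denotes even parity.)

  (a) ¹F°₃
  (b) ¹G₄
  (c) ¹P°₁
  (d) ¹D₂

3

(a)–(b): allowed.
(a)–(c): forbidden (parity, ΔL, ΔJ).
(a)–(d): allowed.
(b)–(c): forbidden (ΔL, ΔJ).
(b)–(d): forbidden (parity, ΔL, ΔJ).
(c)–(d): allowed.
Allowed pairs: 3 of 6.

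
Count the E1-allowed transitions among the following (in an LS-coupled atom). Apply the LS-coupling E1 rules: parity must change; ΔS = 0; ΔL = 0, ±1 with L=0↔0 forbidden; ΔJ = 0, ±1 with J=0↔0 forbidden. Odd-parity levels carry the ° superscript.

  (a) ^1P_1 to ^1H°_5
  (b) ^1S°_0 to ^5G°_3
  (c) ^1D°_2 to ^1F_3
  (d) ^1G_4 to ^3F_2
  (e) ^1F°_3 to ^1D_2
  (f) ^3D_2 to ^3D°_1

(a) forbidden (ΔL, ΔJ fail)
(b) forbidden (parity, ΔS, ΔL, ΔJ fail)
(c) allowed
(d) forbidden (parity, ΔS, ΔJ fail)
(e) allowed
(f) allowed
Total allowed: 3 of 6.

3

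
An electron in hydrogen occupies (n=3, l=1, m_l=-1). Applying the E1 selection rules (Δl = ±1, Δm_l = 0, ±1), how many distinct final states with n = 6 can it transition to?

4

E1 requires Δl = ±1, so l_f ∈ {0, 2}; with 0 ≤ l_f ≤ n_f−1 = 5, the allowed l_f values are {0, 2}.
For l_f = 0: m_f ∈ {m_i−1, m_i, m_i+1} ∩ [−0, 0] = {0} → 1 state.
For l_f = 2: m_f ∈ {m_i−1, m_i, m_i+1} ∩ [−2, 2] = {-2, -1, 0} → 3 states.
Total: 4.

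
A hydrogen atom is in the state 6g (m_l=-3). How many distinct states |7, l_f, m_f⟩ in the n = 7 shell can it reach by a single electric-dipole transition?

E1 requires Δl = ±1, so l_f ∈ {3, 5}; with 0 ≤ l_f ≤ n_f−1 = 6, the allowed l_f values are {3, 5}.
For l_f = 3: m_f ∈ {m_i−1, m_i, m_i+1} ∩ [−3, 3] = {-3, -2} → 2 states.
For l_f = 5: m_f ∈ {m_i−1, m_i, m_i+1} ∩ [−5, 5] = {-4, -3, -2} → 3 states.
Total: 5.

5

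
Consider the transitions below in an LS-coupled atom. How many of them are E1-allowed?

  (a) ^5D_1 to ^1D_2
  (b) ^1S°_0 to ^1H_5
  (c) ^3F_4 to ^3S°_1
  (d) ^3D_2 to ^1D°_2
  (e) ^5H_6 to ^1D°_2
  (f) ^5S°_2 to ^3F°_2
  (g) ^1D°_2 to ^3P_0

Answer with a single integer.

0

(a) forbidden (parity, ΔS fail)
(b) forbidden (ΔL, ΔJ fail)
(c) forbidden (ΔL, ΔJ fail)
(d) forbidden (ΔS fails)
(e) forbidden (ΔS, ΔL, ΔJ fail)
(f) forbidden (parity, ΔS, ΔL fail)
(g) forbidden (ΔS, ΔJ fail)
Total allowed: 0 of 7.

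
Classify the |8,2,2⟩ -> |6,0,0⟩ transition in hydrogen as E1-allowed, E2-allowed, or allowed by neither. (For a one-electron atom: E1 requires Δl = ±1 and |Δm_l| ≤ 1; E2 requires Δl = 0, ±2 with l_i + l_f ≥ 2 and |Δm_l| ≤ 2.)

E2

Δl = 0 − 2 = -2; l_i + l_f = 2.
Δm_l = -2.
E1 (Δl = ±1, |Δm_l| ≤ 1): not satisfied.
E2 (Δl = 0,±2, l_i+l_f ≥ 2, |Δm_l| ≤ 2): satisfied.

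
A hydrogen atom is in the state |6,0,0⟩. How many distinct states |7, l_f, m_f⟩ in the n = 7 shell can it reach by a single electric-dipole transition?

E1 requires Δl = ±1, so l_f ∈ {-1, 1}; with 0 ≤ l_f ≤ n_f−1 = 6, the allowed l_f values are {1}.
For l_f = 1: m_f ∈ {m_i−1, m_i, m_i+1} ∩ [−1, 1] = {-1, 0, 1} → 3 states.
Total: 3.

3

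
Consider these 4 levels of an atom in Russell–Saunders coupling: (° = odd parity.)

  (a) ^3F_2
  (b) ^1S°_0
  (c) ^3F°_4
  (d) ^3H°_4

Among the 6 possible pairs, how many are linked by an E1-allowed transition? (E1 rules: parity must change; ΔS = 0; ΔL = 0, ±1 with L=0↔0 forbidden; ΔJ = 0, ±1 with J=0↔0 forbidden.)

(a)–(b): forbidden (ΔS, ΔL, ΔJ).
(a)–(c): forbidden (ΔJ).
(a)–(d): forbidden (ΔL, ΔJ).
(b)–(c): forbidden (parity, ΔS, ΔL, ΔJ).
(b)–(d): forbidden (parity, ΔS, ΔL, ΔJ).
(c)–(d): forbidden (parity, ΔL).
Allowed pairs: 0 of 6.

0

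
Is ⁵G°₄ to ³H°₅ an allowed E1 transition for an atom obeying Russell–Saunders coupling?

ΔJ = 0, ±1 (not J=0↔0): J: 4 → 5, ΔJ = +1 — ok.
Parity must change: odd → odd — fails.
ΔL = 0, ±1 (not L=0↔0): L: 4 → 5, ΔL = +1 — ok.
ΔS = 0: S: 2 → 1 — fails.
Rule(s) violated: parity, ΔS.

forbidden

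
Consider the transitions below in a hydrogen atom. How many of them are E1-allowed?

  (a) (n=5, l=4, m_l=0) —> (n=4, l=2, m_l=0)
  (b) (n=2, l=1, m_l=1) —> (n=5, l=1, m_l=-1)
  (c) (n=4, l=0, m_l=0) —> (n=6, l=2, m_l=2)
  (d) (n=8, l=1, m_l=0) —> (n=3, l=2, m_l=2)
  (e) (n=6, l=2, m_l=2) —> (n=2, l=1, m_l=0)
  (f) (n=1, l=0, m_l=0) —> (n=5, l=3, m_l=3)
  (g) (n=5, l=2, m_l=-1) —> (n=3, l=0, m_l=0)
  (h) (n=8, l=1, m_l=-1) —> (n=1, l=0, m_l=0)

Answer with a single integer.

1

(a) forbidden — Δl = -2 (E1 requires Δl = ±1)
(b) forbidden — Δl = +0 (E1 requires Δl = ±1); Δm_l = -2 (E1 requires Δm_l = 0, ±1)
(c) forbidden — Δl = +2 (E1 requires Δl = ±1); Δm_l = +2 (E1 requires Δm_l = 0, ±1)
(d) forbidden — Δm_l = +2 (E1 requires Δm_l = 0, ±1)
(e) forbidden — Δm_l = -2 (E1 requires Δm_l = 0, ±1)
(f) forbidden — Δl = +3 (E1 requires Δl = ±1); Δm_l = +3 (E1 requires Δm_l = 0, ±1)
(g) forbidden — Δl = -2 (E1 requires Δl = ±1)
(h) allowed
Total allowed: 1 of 8.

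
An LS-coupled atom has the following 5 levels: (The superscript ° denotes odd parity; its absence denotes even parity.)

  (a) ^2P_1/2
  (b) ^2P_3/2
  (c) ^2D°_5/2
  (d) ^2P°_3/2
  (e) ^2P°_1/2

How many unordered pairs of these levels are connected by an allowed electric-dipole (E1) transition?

5

(a)–(b): forbidden (parity).
(a)–(c): forbidden (ΔJ).
(a)–(d): allowed.
(a)–(e): allowed.
(b)–(c): allowed.
(b)–(d): allowed.
(b)–(e): allowed.
(c)–(d): forbidden (parity).
(c)–(e): forbidden (parity, ΔJ).
(d)–(e): forbidden (parity).
Allowed pairs: 5 of 10.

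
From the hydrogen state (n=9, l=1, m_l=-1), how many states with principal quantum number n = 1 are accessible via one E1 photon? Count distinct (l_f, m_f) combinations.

1

E1 requires Δl = ±1, so l_f ∈ {0, 2}; with 0 ≤ l_f ≤ n_f−1 = 0, the allowed l_f values are {0}.
For l_f = 0: m_f ∈ {m_i−1, m_i, m_i+1} ∩ [−0, 0] = {0} → 1 state.
Total: 1.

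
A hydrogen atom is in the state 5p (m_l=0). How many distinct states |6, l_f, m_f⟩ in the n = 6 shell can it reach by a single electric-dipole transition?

4

E1 requires Δl = ±1, so l_f ∈ {0, 2}; with 0 ≤ l_f ≤ n_f−1 = 5, the allowed l_f values are {0, 2}.
For l_f = 0: m_f ∈ {m_i−1, m_i, m_i+1} ∩ [−0, 0] = {0} → 1 state.
For l_f = 2: m_f ∈ {m_i−1, m_i, m_i+1} ∩ [−2, 2] = {-1, 0, 1} → 3 states.
Total: 4.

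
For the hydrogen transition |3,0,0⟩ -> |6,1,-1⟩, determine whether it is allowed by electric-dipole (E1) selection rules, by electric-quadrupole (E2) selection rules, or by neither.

Δl = 1 − 0 = +1; l_i + l_f = 1.
Δm_l = -1.
E1 (Δl = ±1, |Δm_l| ≤ 1): satisfied.
E2 (Δl = 0,±2, l_i+l_f ≥ 2, |Δm_l| ≤ 2): not satisfied.

E1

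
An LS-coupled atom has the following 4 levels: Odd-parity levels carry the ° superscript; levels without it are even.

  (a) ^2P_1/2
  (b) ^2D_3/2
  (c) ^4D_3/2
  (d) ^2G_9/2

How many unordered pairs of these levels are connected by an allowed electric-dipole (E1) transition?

0

(a)–(b): forbidden (parity).
(a)–(c): forbidden (parity, ΔS).
(a)–(d): forbidden (parity, ΔL, ΔJ).
(b)–(c): forbidden (parity, ΔS).
(b)–(d): forbidden (parity, ΔL, ΔJ).
(c)–(d): forbidden (parity, ΔS, ΔL, ΔJ).
Allowed pairs: 0 of 6.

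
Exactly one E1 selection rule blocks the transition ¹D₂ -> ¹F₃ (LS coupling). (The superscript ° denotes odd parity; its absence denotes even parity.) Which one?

parity

Parity must change: even → even — fails.
ΔS = 0: S: 0 → 0 — passes.
ΔL = 0, ±1 (not L=0↔0): L: 2 → 3, ΔL = +1 — passes.
ΔJ = 0, ±1 (not J=0↔0): J: 2 → 3, ΔJ = +1 — passes.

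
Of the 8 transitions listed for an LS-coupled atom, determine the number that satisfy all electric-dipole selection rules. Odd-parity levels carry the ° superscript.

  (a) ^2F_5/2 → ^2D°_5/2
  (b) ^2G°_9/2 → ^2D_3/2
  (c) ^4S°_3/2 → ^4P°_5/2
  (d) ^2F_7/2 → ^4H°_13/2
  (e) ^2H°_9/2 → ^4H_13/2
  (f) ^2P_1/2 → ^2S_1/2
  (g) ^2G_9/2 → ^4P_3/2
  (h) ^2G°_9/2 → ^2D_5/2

1

(a) allowed
(b) forbidden (ΔL, ΔJ fail)
(c) forbidden (parity fails)
(d) forbidden (ΔS, ΔL, ΔJ fail)
(e) forbidden (ΔS, ΔJ fail)
(f) forbidden (parity fails)
(g) forbidden (parity, ΔS, ΔL, ΔJ fail)
(h) forbidden (ΔL, ΔJ fail)
Total allowed: 1 of 8.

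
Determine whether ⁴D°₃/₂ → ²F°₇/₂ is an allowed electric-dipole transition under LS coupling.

forbidden

Reading off the term symbols: S 3/2→1/2, L 2→3, J 3/2→7/2, parity odd→odd.
Parity must change: odd → odd — fails.
ΔS = 0: S: 3/2 → 1/2 — fails.
ΔL = 0, ±1 (not L=0↔0): L: 2 → 3, ΔL = +1 — ok.
ΔJ = 0, ±1 (not J=0↔0): J: 3/2 → 7/2, ΔJ = +2 — fails.
Rule(s) violated: parity, ΔS, ΔJ.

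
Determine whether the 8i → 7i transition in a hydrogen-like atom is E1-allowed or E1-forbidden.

forbidden

Initial l = 6, final l = 6, so Δl = +0. E1 requires Δl = ±1: ✗.
The transition is electric-dipole forbidden.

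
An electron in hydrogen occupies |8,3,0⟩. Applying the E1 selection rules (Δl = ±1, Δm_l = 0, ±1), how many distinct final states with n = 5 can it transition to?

E1 requires Δl = ±1, so l_f ∈ {2, 4}; with 0 ≤ l_f ≤ n_f−1 = 4, the allowed l_f values are {2, 4}.
For l_f = 2: m_f ∈ {m_i−1, m_i, m_i+1} ∩ [−2, 2] = {-1, 0, 1} → 3 states.
For l_f = 4: m_f ∈ {m_i−1, m_i, m_i+1} ∩ [−4, 4] = {-1, 0, 1} → 3 states.
Total: 6.

6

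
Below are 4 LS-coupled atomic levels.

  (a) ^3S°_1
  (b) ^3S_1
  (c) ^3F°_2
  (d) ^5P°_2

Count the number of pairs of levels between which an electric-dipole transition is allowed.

(a)–(b): forbidden (ΔL).
(a)–(c): forbidden (parity, ΔL).
(a)–(d): forbidden (parity, ΔS).
(b)–(c): forbidden (ΔL).
(b)–(d): forbidden (ΔS).
(c)–(d): forbidden (parity, ΔS, ΔL).
Allowed pairs: 0 of 6.

0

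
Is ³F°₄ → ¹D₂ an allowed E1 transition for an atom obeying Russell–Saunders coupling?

forbidden

ΔS = 0: S: 1 → 0 — ✗.
ΔJ = 0, ±1 (not J=0↔0): J: 4 → 2, ΔJ = -2 — ✗.
ΔL = 0, ±1 (not L=0↔0): L: 3 → 2, ΔL = -1 — ✓.
Parity must change: odd → even — ✓.
Rule(s) violated: ΔS, ΔJ.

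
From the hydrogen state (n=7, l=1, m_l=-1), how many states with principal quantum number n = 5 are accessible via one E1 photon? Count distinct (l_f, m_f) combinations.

4

E1 requires Δl = ±1, so l_f ∈ {0, 2}; with 0 ≤ l_f ≤ n_f−1 = 4, the allowed l_f values are {0, 2}.
For l_f = 0: m_f ∈ {m_i−1, m_i, m_i+1} ∩ [−0, 0] = {0} → 1 state.
For l_f = 2: m_f ∈ {m_i−1, m_i, m_i+1} ∩ [−2, 2] = {-2, -1, 0} → 3 states.
Total: 4.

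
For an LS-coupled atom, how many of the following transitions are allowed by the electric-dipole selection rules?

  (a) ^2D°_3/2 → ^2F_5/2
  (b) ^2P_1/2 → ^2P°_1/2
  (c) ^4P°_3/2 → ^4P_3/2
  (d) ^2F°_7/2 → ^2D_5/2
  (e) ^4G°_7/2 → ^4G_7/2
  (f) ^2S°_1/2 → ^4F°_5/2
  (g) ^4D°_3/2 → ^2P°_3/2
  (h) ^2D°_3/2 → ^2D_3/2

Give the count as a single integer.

(a) allowed
(b) allowed
(c) allowed
(d) allowed
(e) allowed
(f) forbidden (parity, ΔS, ΔL, ΔJ fail)
(g) forbidden (parity, ΔS fail)
(h) allowed
Total allowed: 6 of 8.

6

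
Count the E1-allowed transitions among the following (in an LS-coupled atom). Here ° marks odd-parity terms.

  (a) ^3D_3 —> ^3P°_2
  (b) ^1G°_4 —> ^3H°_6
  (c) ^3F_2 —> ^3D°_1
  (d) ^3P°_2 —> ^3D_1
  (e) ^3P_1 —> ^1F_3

3

(a) allowed
(b) forbidden (parity, ΔS, ΔJ fail)
(c) allowed
(d) allowed
(e) forbidden (parity, ΔS, ΔL, ΔJ fail)
Total allowed: 3 of 5.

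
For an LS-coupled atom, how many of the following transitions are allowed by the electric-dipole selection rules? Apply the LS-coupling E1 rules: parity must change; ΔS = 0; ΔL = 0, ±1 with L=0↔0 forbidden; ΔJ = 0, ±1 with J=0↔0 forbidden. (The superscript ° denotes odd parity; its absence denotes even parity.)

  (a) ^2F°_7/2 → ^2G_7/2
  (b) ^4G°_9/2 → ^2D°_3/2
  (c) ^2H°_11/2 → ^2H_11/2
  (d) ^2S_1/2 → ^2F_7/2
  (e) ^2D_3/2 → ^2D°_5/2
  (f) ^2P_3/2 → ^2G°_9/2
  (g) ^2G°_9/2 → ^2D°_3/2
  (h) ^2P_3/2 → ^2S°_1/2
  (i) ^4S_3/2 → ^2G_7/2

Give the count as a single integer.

4

(a) allowed
(b) forbidden (parity, ΔS, ΔL, ΔJ fail)
(c) allowed
(d) forbidden (parity, ΔL, ΔJ fail)
(e) allowed
(f) forbidden (ΔL, ΔJ fail)
(g) forbidden (parity, ΔL, ΔJ fail)
(h) allowed
(i) forbidden (parity, ΔS, ΔL, ΔJ fail)
Total allowed: 4 of 9.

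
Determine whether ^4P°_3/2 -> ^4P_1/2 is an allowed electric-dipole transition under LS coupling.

Parity must change: odd → even — passes.
ΔS = 0: S: 3/2 → 3/2 — passes.
ΔL = 0, ±1 (not L=0↔0): L: 1 → 1, ΔL = +0 — passes.
ΔJ = 0, ±1 (not J=0↔0): J: 3/2 → 1/2, ΔJ = -1 — passes.
All four E1 rules are satisfied.

allowed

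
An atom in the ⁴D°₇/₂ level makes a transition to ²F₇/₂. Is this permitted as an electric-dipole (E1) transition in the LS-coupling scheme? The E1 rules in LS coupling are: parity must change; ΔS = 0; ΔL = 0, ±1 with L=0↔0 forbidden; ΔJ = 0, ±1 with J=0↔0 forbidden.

Initial level: S=3/2, L=2, J=7/2, parity odd. Final level: S=1/2, L=3, J=7/2, parity even.
Parity must change: odd → even — passes.
ΔS = 0: S: 3/2 → 1/2 — fails.
ΔL = 0, ±1 (not L=0↔0): L: 2 → 3, ΔL = +1 — passes.
ΔJ = 0, ±1 (not J=0↔0): J: 7/2 → 7/2, ΔJ = +0 — passes.
Rule(s) violated: ΔS.

forbidden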